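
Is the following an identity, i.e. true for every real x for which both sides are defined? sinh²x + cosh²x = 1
No, this is NOT an identity.

Claim: sinh²x + cosh²x = 1.
Test a specific point where both sides are defined: x = 1.
LHS = sinh²x + cosh²x ≈ 3.7622
RHS = 1 ≈ 1.0000
Since 3.7622 ≠ 1.0000, the equation fails at this point, so it cannot hold for every real x for which both sides are defined.
The correct hyperbolic identity is cosh²x - sinh²x = 1 (a difference); the sum sinh²x + cosh²x equals cosh(2x).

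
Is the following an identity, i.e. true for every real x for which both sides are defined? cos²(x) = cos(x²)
No, this is NOT an identity.

Claim: cos²(x) = cos(x²).
Test a specific point where both sides are defined: x = -π/3.
LHS = cos²(x) ≈ 0.2500
RHS = cos(x²) ≈ 0.4566
Since 0.2500 ≠ 0.4566, the equation fails at this point, so it cannot hold for every real x for which both sides are defined.
cos²(x) means (cos x)², squaring the output; cos(x²) squares the input. These are different functions.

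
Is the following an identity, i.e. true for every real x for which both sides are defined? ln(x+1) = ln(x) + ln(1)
No, this is NOT an identity.

Claim: ln(x+1) = ln(x) + ln(1).
Test a specific point where both sides are defined: x = 1/2.
LHS = ln(x+1) ≈ 0.4055
RHS = ln(x) + ln(1) ≈ -0.6931
Since 0.4055 ≠ -0.6931, the equation fails at this point, so it cannot hold for every real x for which both sides are defined.
ln(1) = 0, so the right side is just ln(x), which differs from ln(x+1).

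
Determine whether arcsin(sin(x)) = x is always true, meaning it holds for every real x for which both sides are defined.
Claim: arcsin(sin(x)) = x.
Test a specific point where both sides are defined: x = 3π/4.
LHS = arcsin(sin(x)) ≈ 0.7854
RHS = x ≈ 2.3562
Since 0.7854 ≠ 2.3562, the equation fails at this point, so it cannot hold for every real x for which both sides are defined.
arcsin only returns values in [-π/2, π/2], so arcsin(sin(x)) = x holds only for x in that interval, not for all real x.

Conclusion: No, this is NOT an identity.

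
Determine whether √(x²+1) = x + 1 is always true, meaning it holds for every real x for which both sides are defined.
No, this is NOT an identity.

Claim: √(x²+1) = x + 1.
Test a specific point where both sides are defined: x = 3.
LHS = √(x²+1) ≈ 3.1623
RHS = x + 1 ≈ 4.0000
Since 3.1623 ≠ 4.0000, the equation fails at this point, so it cannot hold for every real x for which both sides are defined.
(x+1)² = x² + 2x + 1 ≠ x² + 1 unless x = 0.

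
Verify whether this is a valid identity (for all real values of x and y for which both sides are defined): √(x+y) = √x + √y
Claim: √(x+y) = √x + √y.
Test a specific point where both sides are defined: x = 1/2, y = 5.
LHS = √(x+y) ≈ 2.3452
RHS = √x + √y ≈ 2.9432
Since 2.3452 ≠ 2.9432, the equation fails at this point, so it cannot hold for all real values of x and y for which both sides are defined.
Squaring the right side gives x + 2√(xy) + y, not x + y.

Conclusion: No, this is NOT an identity.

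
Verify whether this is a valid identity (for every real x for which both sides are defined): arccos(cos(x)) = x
No, this is NOT an identity.

Claim: arccos(cos(x)) = x.
Test a specific point where both sides are defined: x = -π/3.
LHS = arccos(cos(x)) ≈ 1.0472
RHS = x ≈ -1.0472
Since 1.0472 ≠ -1.0472, the equation fails at this point, so it cannot hold for every real x for which both sides are defined.
arccos only returns values in [0, π], so arccos(cos(x)) = x holds only for x in that interval, not for all real x.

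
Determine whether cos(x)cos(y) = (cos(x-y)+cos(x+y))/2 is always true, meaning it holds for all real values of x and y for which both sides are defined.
Claim: cos(x)cos(y) = (cos(x-y)+cos(x+y))/2.
Reasoning: cos(x-y) = cos(x)cos(y) + sin(x)sin(y) and cos(x+y) = cos(x)cos(y) - sin(x)sin(y). Adding, cos(x-y) + cos(x+y) = 2cos(x)cos(y); divide by 2.
So the two sides agree for all real values of x and y for which both sides are defined.

Conclusion: Yes, this is an identity.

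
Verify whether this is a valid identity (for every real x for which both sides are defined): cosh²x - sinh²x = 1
Claim: cosh²x - sinh²x = 1.
Reasoning: With cosh(x) = (e^x + e^-x)/2 and sinh(x) = (e^x - e^-x)/2: cosh²x = (e^(2x) + 2 + e^(-2x))/4 and sinh²x = (e^(2x) - 2 + e^(-2x))/4. Subtracting leaves 4/4 = 1.
So the two sides agree for every real x for which both sides are defined.

Conclusion: Yes, this is an identity.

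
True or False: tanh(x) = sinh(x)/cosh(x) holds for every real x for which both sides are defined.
True.

Claim: tanh(x) = sinh(x)/cosh(x).
Reasoning: tanh(x) is defined as sinh(x)/cosh(x) = (e^x - e^-x)/(e^x + e^-x); cosh(x) ≥ 1 is never zero, so this holds for every real x.
So the two sides agree for every real x for which both sides are defined.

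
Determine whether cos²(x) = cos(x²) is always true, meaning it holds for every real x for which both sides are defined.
No, this is NOT an identity.

Claim: cos²(x) = cos(x²).
Test a specific point where both sides are defined: x = π/4.
LHS = cos²(x) ≈ 0.5000
RHS = cos(x²) ≈ 0.8157
Since 0.5000 ≠ 0.8157, the equation fails at this point, so it cannot hold for every real x for which both sides are defined.
cos²(x) means (cos x)², squaring the output; cos(x²) squares the input. These are different functions.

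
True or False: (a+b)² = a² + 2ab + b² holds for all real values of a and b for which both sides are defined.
True.

Claim: (a+b)² = a² + 2ab + b².
Reasoning: Expand: (a+b)² = (a+b)(a+b) = a·a + a·b + b·a + b·b = a² + 2ab + b².
So the two sides agree for all real values of a and b for which both sides are defined.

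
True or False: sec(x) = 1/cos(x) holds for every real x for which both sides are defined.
Claim: sec(x) = 1/cos(x).
Reasoning: sec(x) is by definition the reciprocal of cos(x), wherever cos(x) ≠ 0.
So the two sides agree for every real x for which both sides are defined.

Conclusion: True.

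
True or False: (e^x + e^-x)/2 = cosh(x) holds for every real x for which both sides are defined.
True.

Claim: (e^x + e^-x)/2 = cosh(x).
Reasoning: This is exactly the definition of the hyperbolic cosine: cosh(x) := (e^x + e^-x)/2.
So the two sides agree for every real x for which both sides are defined.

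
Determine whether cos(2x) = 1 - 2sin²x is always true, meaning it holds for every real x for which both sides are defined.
Claim: cos(2x) = 1 - 2sin²x.
Reasoning: cos(2x) = cos²x - sin²x. Replace cos²x by 1 - sin²x: (1 - sin²x) - sin²x = 1 - 2sin²x.
So the two sides agree for every real x for which both sides are defined.

Conclusion: Yes, this is an identity.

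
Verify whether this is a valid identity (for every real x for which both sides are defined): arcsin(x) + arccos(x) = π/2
Claim: arcsin(x) + arccos(x) = π/2.
Reasoning: Both sides are defined for -1 ≤ x ≤ 1. Let θ = arcsin(x), so sin θ = x and θ ∈ [-π/2, π/2]. Then cos(π/2 - θ) = sin θ = x and π/2 - θ ∈ [0, π], which is exactly the range of arccos, so arccos(x) = π/2 - θ. Adding: arcsin(x) + arccos(x) = θ + (π/2 - θ) = π/2.
So the two sides agree for every real x for which both sides are defined.

Conclusion: Yes, this is an identity.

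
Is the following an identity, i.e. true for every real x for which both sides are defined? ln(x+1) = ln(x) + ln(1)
Claim: ln(x+1) = ln(x) + ln(1).
Test a specific point where both sides are defined: x = 2.
LHS = ln(x+1) ≈ 1.0986
RHS = ln(x) + ln(1) ≈ 0.6931
Since 1.0986 ≠ 0.6931, the equation fails at this point, so it cannot hold for every real x for which both sides are defined.
ln(1) = 0, so the right side is just ln(x), which differs from ln(x+1).

Conclusion: No, this is NOT an identity.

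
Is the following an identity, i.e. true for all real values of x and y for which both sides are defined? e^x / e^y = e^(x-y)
Yes, this is an identity.

Claim: e^x / e^y = e^(x-y).
Reasoning: 1/e^y = e^(-y), so e^x / e^y = e^x · e^(-y) = e^(x + (-y)) = e^(x-y) by the product rule for exponents.
So the two sides agree for all real values of x and y for which both sides are defined.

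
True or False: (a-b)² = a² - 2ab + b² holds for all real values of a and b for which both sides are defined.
Claim: (a-b)² = a² - 2ab + b².
Reasoning: Expand: (a-b)² = (a-b)(a-b) = a·a - a·b - b·a + b·b = a² - 2ab + b².
So the two sides agree for all real values of a and b for which both sides are defined.

Conclusion: True.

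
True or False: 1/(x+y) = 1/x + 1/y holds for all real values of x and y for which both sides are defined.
Claim: 1/(x+y) = 1/x + 1/y.
Test a specific point where both sides are defined: x = 2, y = 1.
LHS = 1/(x+y) ≈ 0.3333
RHS = 1/x + 1/y ≈ 1.5000
Since 0.3333 ≠ 1.5000, the equation fails at this point, so it cannot hold for all real values of x and y for which both sides are defined.
1/x + 1/y = (x+y)/(xy), which is not 1/(x+y).

Conclusion: False.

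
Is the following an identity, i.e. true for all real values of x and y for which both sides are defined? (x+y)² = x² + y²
Claim: (x+y)² = x² + y².
Test a specific point where both sides are defined: x = 4, y = 3.
LHS = (x+y)² ≈ 49.0000
RHS = x² + y² ≈ 25.0000
Since 49.0000 ≠ 25.0000, the equation fails at this point, so it cannot hold for all real values of x and y for which both sides are defined.
The correct expansion is (x+y)² = x² + 2xy + y²; the cross term 2xy is missing.

Conclusion: No, this is NOT an identity.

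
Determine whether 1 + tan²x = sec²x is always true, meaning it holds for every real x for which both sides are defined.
Claim: 1 + tan²x = sec²x.
Reasoning: Start from sin²x + cos²x = 1 and divide every term by cos²x (allowed wherever tan x and sec x are defined): tan²x + 1 = 1/cos²x = sec²x.
So the two sides agree for every real x for which both sides are defined.

Conclusion: Yes, this is an identity.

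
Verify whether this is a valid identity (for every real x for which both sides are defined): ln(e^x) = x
Claim: ln(e^x) = x.
Reasoning: ln is the inverse of the exponential: ln(e^x) asks for the exponent p with e^p = e^x, and since e^p is one-to-one that exponent is p = x.
So the two sides agree for every real x for which both sides are defined.

Conclusion: Yes, this is an identity.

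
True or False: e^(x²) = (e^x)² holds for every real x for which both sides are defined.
Claim: e^(x²) = (e^x)².
Test a specific point where both sides are defined: x = -3.
LHS = e^(x²) ≈ 8103.0839
RHS = (e^x)² ≈ 0.0025
Since 8103.0839 ≠ 0.0025, the equation fails at this point, so it cannot hold for every real x for which both sides are defined.
(e^x)² = e^(2x), and 2x ≠ x² in general.

Conclusion: False.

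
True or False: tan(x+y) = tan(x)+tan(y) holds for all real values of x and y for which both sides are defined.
Claim: tan(x+y) = tan(x)+tan(y).
Test a specific point where both sides are defined: x = -π/3, y = -π/3.
LHS = tan(x+y) ≈ 1.7321
RHS = tan(x)+tan(y) ≈ -3.4641
Since 1.7321 ≠ -3.4641, the equation fails at this point, so it cannot hold for all real values of x and y for which both sides are defined.
The correct formula is tan(x+y) = (tan(x) + tan(y))/(1 - tan(x)tan(y)).

Conclusion: False.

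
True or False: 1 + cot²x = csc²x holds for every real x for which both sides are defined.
Claim: 1 + cot²x = csc²x.
Reasoning: Start from sin²x + cos²x = 1 and divide every term by sin²x (allowed wherever cot x and csc x are defined): 1 + cot²x = 1/sin²x = csc²x.
So the two sides agree for every real x for which both sides are defined.

Conclusion: True.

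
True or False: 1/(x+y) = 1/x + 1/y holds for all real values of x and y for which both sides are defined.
Claim: 1/(x+y) = 1/x + 1/y.
Test a specific point where both sides are defined: x = 3/2, y = -1.
LHS = 1/(x+y) ≈ 2.0000
RHS = 1/x + 1/y ≈ -0.3333
Since 2.0000 ≠ -0.3333, the equation fails at this point, so it cannot hold for all real values of x and y for which both sides are defined.
1/x + 1/y = (x+y)/(xy), which is not 1/(x+y).

Conclusion: False.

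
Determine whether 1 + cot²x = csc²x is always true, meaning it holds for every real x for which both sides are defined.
Claim: 1 + cot²x = csc²x.
Reasoning: Start from sin²x + cos²x = 1 and divide every term by sin²x (allowed wherever cot x and csc x are defined): 1 + cot²x = 1/sin²x = csc²x.
So the two sides agree for every real x for which both sides are defined.

Conclusion: Yes, this is an identity.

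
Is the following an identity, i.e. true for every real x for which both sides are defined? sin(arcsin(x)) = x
Yes, this is an identity.

Claim: sin(arcsin(x)) = x.
Reasoning: For -1 ≤ x ≤ 1 (where arcsin is defined), arcsin(x) is by definition an angle whose sine equals x. Taking the sine of that angle returns x. (Note the other order, arcsin(sin x) = x, is NOT an identity.)
So the two sides agree for every real x for which both sides are defined.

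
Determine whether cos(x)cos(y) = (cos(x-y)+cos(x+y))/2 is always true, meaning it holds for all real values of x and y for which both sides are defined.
Yes, this is an identity.

Claim: cos(x)cos(y) = (cos(x-y)+cos(x+y))/2.
Reasoning: cos(x-y) = cos(x)cos(y) + sin(x)sin(y) and cos(x+y) = cos(x)cos(y) - sin(x)sin(y). Adding, cos(x-y) + cos(x+y) = 2cos(x)cos(y); divide by 2.
So the two sides agree for all real values of x and y for which both sides are defined.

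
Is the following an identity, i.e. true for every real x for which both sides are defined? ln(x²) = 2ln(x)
Yes, this is an identity.

Claim: ln(x²) = 2ln(x).
Reasoning: The right side requires x > 0. For x > 0, x² = (e^(ln x))² = e^(2ln x), so ln(x²) = 2ln(x). (For x < 0 the right side is undefined, so those values are outside the claim.)
So the two sides agree for every real x for which both sides are defined.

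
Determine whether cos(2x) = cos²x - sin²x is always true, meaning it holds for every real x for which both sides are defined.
Yes, this is an identity.

Claim: cos(2x) = cos²x - sin²x.
Reasoning: Put y = x in the addition formula cos(x+y) = cos(x)cos(y) - sin(x)sin(y): cos(2x) = cos²x - sin²x.
So the two sides agree for every real x for which both sides are defined.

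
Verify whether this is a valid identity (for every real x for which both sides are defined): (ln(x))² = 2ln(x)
Claim: (ln(x))² = 2ln(x).
Test a specific point where both sides are defined: x = 2.
LHS = (ln(x))² ≈ 0.4805
RHS = 2ln(x) ≈ 1.3863
Since 0.4805 ≠ 1.3863, the equation fails at this point, so it cannot hold for every real x for which both sides are defined.
2ln(x) equals ln(x²), which is not the same as (ln x)².

Conclusion: No, this is NOT an identity.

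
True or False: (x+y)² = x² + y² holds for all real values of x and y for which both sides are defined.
False.

Claim: (x+y)² = x² + y².
Test a specific point where both sides are defined: x = -2, y = 1.
LHS = (x+y)² ≈ 1.0000
RHS = x² + y² ≈ 5.0000
Since 1.0000 ≠ 5.0000, the equation fails at this point, so it cannot hold for all real values of x and y for which both sides are defined.
The correct expansion is (x+y)² = x² + 2xy + y²; the cross term 2xy is missing.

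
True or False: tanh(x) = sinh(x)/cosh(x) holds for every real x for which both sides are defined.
True.

Claim: tanh(x) = sinh(x)/cosh(x).
Reasoning: tanh(x) is defined as sinh(x)/cosh(x) = (e^x - e^-x)/(e^x + e^-x); cosh(x) ≥ 1 is never zero, so this holds for every real x.
So the two sides agree for every real x for which both sides are defined.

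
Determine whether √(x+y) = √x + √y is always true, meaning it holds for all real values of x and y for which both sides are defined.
No, this is NOT an identity.

Claim: √(x+y) = √x + √y.
Test a specific point where both sides are defined: x = 3/2, y = 3/2.
LHS = √(x+y) ≈ 1.7321
RHS = √x + √y ≈ 2.4495
Since 1.7321 ≠ 2.4495, the equation fails at this point, so it cannot hold for all real values of x and y for which both sides are defined.
Squaring the right side gives x + 2√(xy) + y, not x + y.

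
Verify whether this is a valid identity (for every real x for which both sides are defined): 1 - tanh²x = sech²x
Yes, this is an identity.

Claim: 1 - tanh²x = sech²x.
Reasoning: Divide cosh²x - sinh²x = 1 through by cosh²x (never zero): 1 - tanh²x = 1/cosh²x = sech²x.
So the two sides agree for every real x for which both sides are defined.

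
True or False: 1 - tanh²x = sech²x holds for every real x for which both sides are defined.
True.

Claim: 1 - tanh²x = sech²x.
Reasoning: Divide cosh²x - sinh²x = 1 through by cosh²x (never zero): 1 - tanh²x = 1/cosh²x = sech²x.
So the two sides agree for every real x for which both sides are defined.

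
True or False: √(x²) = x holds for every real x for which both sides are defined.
Claim: √(x²) = x.
Test a specific point where both sides are defined: x = -1.
LHS = √(x²) ≈ 1.0000
RHS = x ≈ -1.0000
Since 1.0000 ≠ -1.0000, the equation fails at this point, so it cannot hold for every real x for which both sides are defined.
√(x²) = |x|, which differs from x whenever x < 0 (both sides are defined for every real x).

Conclusion: False.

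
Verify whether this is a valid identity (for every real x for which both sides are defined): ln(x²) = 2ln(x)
Claim: ln(x²) = 2ln(x).
Reasoning: The right side requires x > 0. For x > 0, x² = (e^(ln x))² = e^(2ln x), so ln(x²) = 2ln(x). (For x < 0 the right side is undefined, so those values are outside the claim.)
So the two sides agree for every real x for which both sides are defined.

Conclusion: Yes, this is an identity.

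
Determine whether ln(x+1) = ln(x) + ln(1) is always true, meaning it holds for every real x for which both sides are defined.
No, this is NOT an identity.

Claim: ln(x+1) = ln(x) + ln(1).
Test a specific point where both sides are defined: x = 1/2.
LHS = ln(x+1) ≈ 0.4055
RHS = ln(x) + ln(1) ≈ -0.6931
Since 0.4055 ≠ -0.6931, the equation fails at this point, so it cannot hold for every real x for which both sides are defined.
ln(1) = 0, so the right side is just ln(x), which differs from ln(x+1).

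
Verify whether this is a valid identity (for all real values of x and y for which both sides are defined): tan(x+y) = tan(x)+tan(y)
Claim: tan(x+y) = tan(x)+tan(y).
Test a specific point where both sides are defined: x = -π/6, y = 3π/4.
LHS = tan(x+y) ≈ -3.7321
RHS = tan(x)+tan(y) ≈ -1.5774
Since -3.7321 ≠ -1.5774, the equation fails at this point, so it cannot hold for all real values of x and y for which both sides are defined.
The correct formula is tan(x+y) = (tan(x) + tan(y))/(1 - tan(x)tan(y)).

Conclusion: No, this is NOT an identity.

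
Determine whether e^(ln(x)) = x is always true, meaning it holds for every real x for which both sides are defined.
Yes, this is an identity.

Claim: e^(ln(x)) = x.
Reasoning: For x > 0, ln(x) is by definition the exponent p such that e^p = x. Raising e to that exponent therefore returns x: e^(ln x) = x.
So the two sides agree for every real x for which both sides are defined.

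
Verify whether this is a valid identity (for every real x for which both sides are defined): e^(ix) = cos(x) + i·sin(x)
Yes, this is an identity.

Claim: e^(ix) = cos(x) + i·sin(x).
Reasoning: Euler's formula. Expand e^(ix) = Σ (ix)^k / k!. Since i² = -1, the even-k terms are Σ (-1)^m x^(2m)/(2m)! = cos(x) and the odd-k terms are i · Σ (-1)^m x^(2m+1)/(2m+1)! = i·sin(x).
So the two sides agree for every real x for which both sides are defined.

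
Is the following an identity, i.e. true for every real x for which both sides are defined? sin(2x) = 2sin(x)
No, this is NOT an identity.

Claim: sin(2x) = 2sin(x).
Test a specific point where both sides are defined: x = π/3.
LHS = sin(2x) ≈ 0.8660
RHS = 2sin(x) ≈ 1.7321
Since 0.8660 ≠ 1.7321, the equation fails at this point, so it cannot hold for every real x for which both sides are defined.
The correct double-angle formula is sin(2x) = 2sin(x)cos(x).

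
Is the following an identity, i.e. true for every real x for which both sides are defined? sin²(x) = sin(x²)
No, this is NOT an identity.

Claim: sin²(x) = sin(x²).
Test a specific point where both sides are defined: x = 3π/4.
LHS = sin²(x) ≈ 0.5000
RHS = sin(x²) ≈ -0.6680
Since 0.5000 ≠ -0.6680, the equation fails at this point, so it cannot hold for every real x for which both sides are defined.
sin²(x) means (sin x)², squaring the output; sin(x²) squares the input. These are different functions.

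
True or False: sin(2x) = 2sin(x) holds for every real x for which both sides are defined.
False.

Claim: sin(2x) = 2sin(x).
Test a specific point where both sides are defined: x = π/2.
LHS = sin(2x) ≈ 0.0000
RHS = 2sin(x) ≈ 2.0000
Since 0.0000 ≠ 2.0000, the equation fails at this point, so it cannot hold for every real x for which both sides are defined.
The correct double-angle formula is sin(2x) = 2sin(x)cos(x).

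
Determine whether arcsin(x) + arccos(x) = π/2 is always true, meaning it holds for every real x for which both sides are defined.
Yes, this is an identity.

Claim: arcsin(x) + arccos(x) = π/2.
Reasoning: Both sides are defined for -1 ≤ x ≤ 1. Let θ = arcsin(x), so sin θ = x and θ ∈ [-π/2, π/2]. Then cos(π/2 - θ) = sin θ = x and π/2 - θ ∈ [0, π], which is exactly the range of arccos, so arccos(x) = π/2 - θ. Adding: arcsin(x) + arccos(x) = θ + (π/2 - θ) = π/2.
So the two sides agree for every real x for which both sides are defined.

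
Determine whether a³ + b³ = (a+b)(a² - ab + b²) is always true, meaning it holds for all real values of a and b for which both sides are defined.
Claim: a³ + b³ = (a+b)(a² - ab + b²).
Reasoning: Expand the right side: (a+b)(a² - ab + b²) = a³ - a²b + ab² + a²b - ab² + b³ = a³ + b³ (the middle terms cancel in pairs).
So the two sides agree for all real values of a and b for which both sides are defined.

Conclusion: Yes, this is an identity.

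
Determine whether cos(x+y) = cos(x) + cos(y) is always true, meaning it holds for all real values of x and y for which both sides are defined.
Claim: cos(x+y) = cos(x) + cos(y).
Test a specific point where both sides are defined: x = π/3, y = -π/2.
LHS = cos(x+y) ≈ 0.8660
RHS = cos(x) + cos(y) ≈ 0.5000
Since 0.8660 ≠ 0.5000, the equation fails at this point, so it cannot hold for all real values of x and y for which both sides are defined.
The correct expansion is cos(x+y) = cos(x)cos(y) - sin(x)sin(y); cosine is not additive.

Conclusion: No, this is NOT an identity.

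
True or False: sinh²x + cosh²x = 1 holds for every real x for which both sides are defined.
False.

Claim: sinh²x + cosh²x = 1.
Test a specific point where both sides are defined: x = 1/2.
LHS = sinh²x + cosh²x ≈ 1.5431
RHS = 1 ≈ 1.0000
Since 1.5431 ≠ 1.0000, the equation fails at this point, so it cannot hold for every real x for which both sides are defined.
The correct hyperbolic identity is cosh²x - sinh²x = 1 (a difference); the sum sinh²x + cosh²x equals cosh(2x).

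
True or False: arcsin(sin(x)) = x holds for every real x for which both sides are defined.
False.

Claim: arcsin(sin(x)) = x.
Test a specific point where both sides are defined: x = 2π/3.
LHS = arcsin(sin(x)) ≈ 1.0472
RHS = x ≈ 2.0944
Since 1.0472 ≠ 2.0944, the equation fails at this point, so it cannot hold for every real x for which both sides are defined.
arcsin only returns values in [-π/2, π/2], so arcsin(sin(x)) = x holds only for x in that interval, not for all real x.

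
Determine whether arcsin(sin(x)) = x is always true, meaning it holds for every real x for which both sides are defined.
Claim: arcsin(sin(x)) = x.
Test a specific point where both sides are defined: x = 2π/3.
LHS = arcsin(sin(x)) ≈ 1.0472
RHS = x ≈ 2.0944
Since 1.0472 ≠ 2.0944, the equation fails at this point, so it cannot hold for every real x for which both sides are defined.
arcsin only returns values in [-π/2, π/2], so arcsin(sin(x)) = x holds only for x in that interval, not for all real x.

Conclusion: No, this is NOT an identity.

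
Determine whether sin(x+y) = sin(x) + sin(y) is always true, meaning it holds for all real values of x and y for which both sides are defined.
No, this is NOT an identity.

Claim: sin(x+y) = sin(x) + sin(y).
Test a specific point where both sides are defined: x = π, y = -π/3.
LHS = sin(x+y) ≈ 0.8660
RHS = sin(x) + sin(y) ≈ -0.8660
Since 0.8660 ≠ -0.8660, the equation fails at this point, so it cannot hold for all real values of x and y for which both sides are defined.
The correct expansion is sin(x+y) = sin(x)cos(y) + cos(x)sin(y); sine is not additive.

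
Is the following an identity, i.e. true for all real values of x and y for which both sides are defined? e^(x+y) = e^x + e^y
Claim: e^(x+y) = e^x + e^y.
Test a specific point where both sides are defined: x = -1, y = 2.
LHS = e^(x+y) ≈ 2.7183
RHS = e^x + e^y ≈ 7.7569
Since 2.7183 ≠ 7.7569, the equation fails at this point, so it cannot hold for all real values of x and y for which both sides are defined.
The correct rule is e^(x+y) = e^x · e^y (a product, not a sum).

Conclusion: No, this is NOT an identity.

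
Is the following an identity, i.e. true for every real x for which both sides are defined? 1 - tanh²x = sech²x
Claim: 1 - tanh²x = sech²x.
Reasoning: Divide cosh²x - sinh²x = 1 through by cosh²x (never zero): 1 - tanh²x = 1/cosh²x = sech²x.
So the two sides agree for every real x for which both sides are defined.

Conclusion: Yes, this is an identity.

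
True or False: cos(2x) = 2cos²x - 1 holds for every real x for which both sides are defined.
True.

Claim: cos(2x) = 2cos²x - 1.
Reasoning: cos(2x) = cos²x - sin²x. Replace sin²x by 1 - cos²x: cos²x - (1 - cos²x) = 2cos²x - 1.
So the two sides agree for every real x for which both sides are defined.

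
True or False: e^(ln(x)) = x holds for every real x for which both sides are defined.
True.

Claim: e^(ln(x)) = x.
Reasoning: For x > 0, ln(x) is by definition the exponent p such that e^p = x. Raising e to that exponent therefore returns x: e^(ln x) = x.
So the two sides agree for every real x for which both sides are defined.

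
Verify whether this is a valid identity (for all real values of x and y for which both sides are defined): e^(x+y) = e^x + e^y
Claim: e^(x+y) = e^x + e^y.
Test a specific point where both sides are defined: x = 3, y = 1/2.
LHS = e^(x+y) ≈ 33.1155
RHS = e^x + e^y ≈ 21.7343
Since 33.1155 ≠ 21.7343, the equation fails at this point, so it cannot hold for all real values of x and y for which both sides are defined.
The correct rule is e^(x+y) = e^x · e^y (a product, not a sum).

Conclusion: No, this is NOT an identity.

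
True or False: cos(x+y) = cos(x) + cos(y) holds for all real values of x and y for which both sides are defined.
False.

Claim: cos(x+y) = cos(x) + cos(y).
Test a specific point where both sides are defined: x = π, y = 2π/3.
LHS = cos(x+y) ≈ 0.5000
RHS = cos(x) + cos(y) ≈ -1.5000
Since 0.5000 ≠ -1.5000, the equation fails at this point, so it cannot hold for all real values of x and y for which both sides are defined.
The correct expansion is cos(x+y) = cos(x)cos(y) - sin(x)sin(y); cosine is not additive.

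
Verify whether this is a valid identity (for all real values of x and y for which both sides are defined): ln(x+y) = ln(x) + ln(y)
Claim: ln(x+y) = ln(x) + ln(y).
Test a specific point where both sides are defined: x = 3/2, y = 5.
LHS = ln(x+y) ≈ 1.8718
RHS = ln(x) + ln(y) ≈ 2.0149
Since 1.8718 ≠ 2.0149, the equation fails at this point, so it cannot hold for all real values of x and y for which both sides are defined.
ln(x) + ln(y) = ln(xy), not ln(x+y).

Conclusion: No, this is NOT an identity.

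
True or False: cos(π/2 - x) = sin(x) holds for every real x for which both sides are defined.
True.

Claim: cos(π/2 - x) = sin(x).
Reasoning: Use cos(u - v) = cos(u)cos(v) + sin(u)sin(v) with u = π/2, v = x: cos(π/2)cos(x) + sin(π/2)sin(x) = 0·cos(x) + 1·sin(x) = sin(x).
So the two sides agree for every real x for which both sides are defined.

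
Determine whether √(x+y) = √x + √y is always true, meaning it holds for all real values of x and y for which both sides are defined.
No, this is NOT an identity.

Claim: √(x+y) = √x + √y.
Test a specific point where both sides are defined: x = 1, y = 4.
LHS = √(x+y) ≈ 2.2361
RHS = √x + √y ≈ 3.0000
Since 2.2361 ≠ 3.0000, the equation fails at this point, so it cannot hold for all real values of x and y for which both sides are defined.
Squaring the right side gives x + 2√(xy) + y, not x + y.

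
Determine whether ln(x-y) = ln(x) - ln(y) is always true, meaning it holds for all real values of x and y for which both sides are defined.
Claim: ln(x-y) = ln(x) - ln(y).
Test a specific point where both sides are defined: x = 5, y = 2.
LHS = ln(x-y) ≈ 1.0986
RHS = ln(x) - ln(y) ≈ 0.9163
Since 1.0986 ≠ 0.9163, the equation fails at this point, so it cannot hold for all real values of x and y for which both sides are defined.
ln(x) - ln(y) = ln(x/y), not ln(x-y).

Conclusion: No, this is NOT an identity.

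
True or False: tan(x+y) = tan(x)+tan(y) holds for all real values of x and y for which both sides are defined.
Claim: tan(x+y) = tan(x)+tan(y).
Test a specific point where both sides are defined: x = π/3, y = -π/4.
LHS = tan(x+y) ≈ 0.2679
RHS = tan(x)+tan(y) ≈ 0.7321
Since 0.2679 ≠ 0.7321, the equation fails at this point, so it cannot hold for all real values of x and y for which both sides are defined.
The correct formula is tan(x+y) = (tan(x) + tan(y))/(1 - tan(x)tan(y)).

Conclusion: False.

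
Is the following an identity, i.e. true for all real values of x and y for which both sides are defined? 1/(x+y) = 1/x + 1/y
No, this is NOT an identity.

Claim: 1/(x+y) = 1/x + 1/y.
Test a specific point where both sides are defined: x = 5, y = 3.
LHS = 1/(x+y) ≈ 0.1250
RHS = 1/x + 1/y ≈ 0.5333
Since 0.1250 ≠ 0.5333, the equation fails at this point, so it cannot hold for all real values of x and y for which both sides are defined.
1/x + 1/y = (x+y)/(xy), which is not 1/(x+y).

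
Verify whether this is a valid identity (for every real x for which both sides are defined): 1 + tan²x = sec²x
Yes, this is an identity.

Claim: 1 + tan²x = sec²x.
Reasoning: Start from sin²x + cos²x = 1 and divide every term by cos²x (allowed wherever tan x and sec x are defined): tan²x + 1 = 1/cos²x = sec²x.
So the two sides agree for every real x for which both sides are defined.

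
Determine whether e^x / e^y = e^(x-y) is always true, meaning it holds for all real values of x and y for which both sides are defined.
Yes, this is an identity.

Claim: e^x / e^y = e^(x-y).
Reasoning: 1/e^y = e^(-y), so e^x / e^y = e^x · e^(-y) = e^(x + (-y)) = e^(x-y) by the product rule for exponents.
So the two sides agree for all real values of x and y for which both sides are defined.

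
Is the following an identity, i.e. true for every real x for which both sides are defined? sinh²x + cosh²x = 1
No, this is NOT an identity.

Claim: sinh²x + cosh²x = 1.
Test a specific point where both sides are defined: x = 4.
LHS = sinh²x + cosh²x ≈ 1490.4792
RHS = 1 ≈ 1.0000
Since 1490.4792 ≠ 1.0000, the equation fails at this point, so it cannot hold for every real x for which both sides are defined.
The correct hyperbolic identity is cosh²x - sinh²x = 1 (a difference); the sum sinh²x + cosh²x equals cosh(2x).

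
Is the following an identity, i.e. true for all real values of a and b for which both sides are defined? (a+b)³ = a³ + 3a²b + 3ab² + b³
Yes, this is an identity.

Claim: (a+b)³ = a³ + 3a²b + 3ab² + b³.
Reasoning: (a+b)³ = (a+b)(a+b)² = (a+b)(a² + 2ab + b²) = a³ + 2a²b + ab² + a²b + 2ab² + b³ = a³ + 3a²b + 3ab² + b³.
So the two sides agree for all real values of a and b for which both sides are defined.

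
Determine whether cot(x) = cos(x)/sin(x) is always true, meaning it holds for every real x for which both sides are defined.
Yes, this is an identity.

Claim: cot(x) = cos(x)/sin(x).
Reasoning: cot(x) is defined as 1/tan(x) = 1/(sin(x)/cos(x)) = cos(x)/sin(x), wherever sin(x) ≠ 0.
So the two sides agree for every real x for which both sides are defined.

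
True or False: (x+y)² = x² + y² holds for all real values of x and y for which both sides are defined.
Claim: (x+y)² = x² + y².
Test a specific point where both sides are defined: x = 3/2, y = -1.
LHS = (x+y)² ≈ 0.2500
RHS = x² + y² ≈ 3.2500
Since 0.2500 ≠ 3.2500, the equation fails at this point, so it cannot hold for all real values of x and y for which both sides are defined.
The correct expansion is (x+y)² = x² + 2xy + y²; the cross term 2xy is missing.

Conclusion: False.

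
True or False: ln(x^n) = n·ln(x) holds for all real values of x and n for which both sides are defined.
True.

Claim: ln(x^n) = n·ln(x).
Reasoning: The right side requires x > 0. For x > 0, x^n = (e^(ln x))^n = e^(n·ln x), so taking ln of both sides gives ln(x^n) = n·ln(x).
So the two sides agree for all real values of x and n for which both sides are defined.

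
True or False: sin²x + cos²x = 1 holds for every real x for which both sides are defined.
Claim: sin²x + cos²x = 1.
Reasoning: The point (cos x, sin x) lies on the unit circle X² + Y² = 1, so cos²x + sin²x = 1 for every real x.
So the two sides agree for every real x for which both sides are defined.

Conclusion: True.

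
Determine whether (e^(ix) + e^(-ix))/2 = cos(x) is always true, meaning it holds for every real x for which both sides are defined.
Claim: (e^(ix) + e^(-ix))/2 = cos(x).
Reasoning: By Euler's formula e^(ix) = cos(x) + i·sin(x) and e^(-ix) = cos(x) - i·sin(x). Adding cancels the sine terms: e^(ix) + e^(-ix) = 2cos(x); divide by 2.
So the two sides agree for every real x for which both sides are defined.

Conclusion: Yes, this is an identity.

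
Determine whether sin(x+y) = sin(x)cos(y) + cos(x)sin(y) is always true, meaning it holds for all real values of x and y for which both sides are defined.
Yes, this is an identity.

Claim: sin(x+y) = sin(x)cos(y) + cos(x)sin(y).
Reasoning: By Euler's formula e^(i(x+y)) = e^(ix)·e^(iy) = (cos x + i·sin x)(cos y + i·sin y). The imaginary part of the left side is sin(x+y); the imaginary part of the product is sin(x)cos(y) + cos(x)sin(y).
So the two sides agree for all real values of x and y for which both sides are defined.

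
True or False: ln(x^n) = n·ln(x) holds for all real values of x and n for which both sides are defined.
Claim: ln(x^n) = n·ln(x).
Reasoning: The right side requires x > 0. For x > 0, x^n = (e^(ln x))^n = e^(n·ln x), so taking ln of both sides gives ln(x^n) = n·ln(x).
So the two sides agree for all real values of x and n for which both sides are defined.

Conclusion: True.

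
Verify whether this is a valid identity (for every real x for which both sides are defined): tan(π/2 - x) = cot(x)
Yes, this is an identity.

Claim: tan(π/2 - x) = cot(x).
Reasoning: tan(π/2 - x) = sin(π/2 - x)/cos(π/2 - x) = cos(x)/sin(x) = cot(x), using the cofunction identities sin(π/2 - x) = cos(x) and cos(π/2 - x) = sin(x).
So the two sides agree for every real x for which both sides are defined.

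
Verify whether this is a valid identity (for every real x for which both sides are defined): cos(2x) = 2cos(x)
Claim: cos(2x) = 2cos(x).
Test a specific point where both sides are defined: x = -π/4.
LHS = cos(2x) ≈ 0.0000
RHS = 2cos(x) ≈ 1.4142
Since 0.0000 ≠ 1.4142, the equation fails at this point, so it cannot hold for every real x for which both sides are defined.
The correct double-angle formula is cos(2x) = cos²x - sin²x.

Conclusion: No, this is NOT an identity.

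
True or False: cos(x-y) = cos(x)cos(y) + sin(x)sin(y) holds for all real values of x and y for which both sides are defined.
True.

Claim: cos(x-y) = cos(x)cos(y) + sin(x)sin(y).
Reasoning: Replace y by -y in cos(x+y) = cos(x)cos(y) - sin(x)sin(y) and use cos(-y) = cos(y), sin(-y) = -sin(y): cos(x-y) = cos(x)cos(y) + sin(x)sin(y).
So the two sides agree for all real values of x and y for which both sides are defined.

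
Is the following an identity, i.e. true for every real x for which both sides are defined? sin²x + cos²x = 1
Claim: sin²x + cos²x = 1.
Reasoning: The point (cos x, sin x) lies on the unit circle X² + Y² = 1, so cos²x + sin²x = 1 for every real x.
So the two sides agree for every real x for which both sides are defined.

Conclusion: Yes, this is an identity.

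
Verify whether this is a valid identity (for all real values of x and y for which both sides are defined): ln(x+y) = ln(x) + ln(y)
Claim: ln(x+y) = ln(x) + ln(y).
Test a specific point where both sides are defined: x = 2, y = 3/2.
LHS = ln(x+y) ≈ 1.2528
RHS = ln(x) + ln(y) ≈ 1.0986
Since 1.2528 ≠ 1.0986, the equation fails at this point, so it cannot hold for all real values of x and y for which both sides are defined.
ln(x) + ln(y) = ln(xy), not ln(x+y).

Conclusion: No, this is NOT an identity.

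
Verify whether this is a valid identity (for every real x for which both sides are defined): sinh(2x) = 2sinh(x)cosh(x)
Yes, this is an identity.

Claim: sinh(2x) = 2sinh(x)cosh(x).
Reasoning: 2sinh(x)cosh(x) = 2 · (e^x - e^-x)/2 · (e^x + e^-x)/2 = (e^(2x) - e^(-2x))/2 = sinh(2x).
So the two sides agree for every real x for which both sides are defined.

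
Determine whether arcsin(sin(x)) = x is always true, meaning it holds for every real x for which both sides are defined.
No, this is NOT an identity.

Claim: arcsin(sin(x)) = x.
Test a specific point where both sides are defined: x = 3π/4.
LHS = arcsin(sin(x)) ≈ 0.7854
RHS = x ≈ 2.3562
Since 0.7854 ≠ 2.3562, the equation fails at this point, so it cannot hold for every real x for which both sides are defined.
arcsin only returns values in [-π/2, π/2], so arcsin(sin(x)) = x holds only for x in that interval, not for all real x.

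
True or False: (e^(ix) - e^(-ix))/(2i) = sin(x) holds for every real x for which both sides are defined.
True.

Claim: (e^(ix) - e^(-ix))/(2i) = sin(x).
Reasoning: By Euler's formula e^(ix) = cos(x) + i·sin(x) and e^(-ix) = cos(x) - i·sin(x). Subtracting cancels the cosine terms: e^(ix) - e^(-ix) = 2i·sin(x); divide by 2i.
So the two sides agree for every real x for which both sides are defined.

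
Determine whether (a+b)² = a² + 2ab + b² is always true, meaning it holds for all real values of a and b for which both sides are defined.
Yes, this is an identity.

Claim: (a+b)² = a² + 2ab + b².
Reasoning: Expand: (a+b)² = (a+b)(a+b) = a·a + a·b + b·a + b·b = a² + 2ab + b².
So the two sides agree for all real values of a and b for which both sides are defined.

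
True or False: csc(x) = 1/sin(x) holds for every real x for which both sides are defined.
True.

Claim: csc(x) = 1/sin(x).
Reasoning: csc(x) is by definition the reciprocal of sin(x), wherever sin(x) ≠ 0.
So the two sides agree for every real x for which both sides are defined.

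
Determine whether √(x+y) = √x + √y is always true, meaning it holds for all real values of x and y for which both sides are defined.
Claim: √(x+y) = √x + √y.
Test a specific point where both sides are defined: x = 1, y = 3/2.
LHS = √(x+y) ≈ 1.5811
RHS = √x + √y ≈ 2.2247
Since 1.5811 ≠ 2.2247, the equation fails at this point, so it cannot hold for all real values of x and y for which both sides are defined.
Squaring the right side gives x + 2√(xy) + y, not x + y.

Conclusion: No, this is NOT an identity.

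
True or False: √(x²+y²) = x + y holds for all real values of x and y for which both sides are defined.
Claim: √(x²+y²) = x + y.
Test a specific point where both sides are defined: x = 3, y = -2.
LHS = √(x²+y²) ≈ 3.6056
RHS = x + y ≈ 1.0000
Since 3.6056 ≠ 1.0000, the equation fails at this point, so it cannot hold for all real values of x and y for which both sides are defined.
(x+y)² = x² + 2xy + y², not x² + y², so the square root does not split this way.

Conclusion: False.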